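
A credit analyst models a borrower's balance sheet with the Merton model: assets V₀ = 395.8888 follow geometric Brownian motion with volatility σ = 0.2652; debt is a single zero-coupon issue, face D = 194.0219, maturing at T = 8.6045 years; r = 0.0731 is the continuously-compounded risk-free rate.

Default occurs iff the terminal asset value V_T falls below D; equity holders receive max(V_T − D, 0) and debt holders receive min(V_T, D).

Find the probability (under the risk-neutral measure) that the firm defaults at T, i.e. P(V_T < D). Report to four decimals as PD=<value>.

PD=0.0907

d₁ = [ln(V₀/D) + (r + σ²/2)T] / (σ√T)
   = [ln(395.8888/194.0219) + (0.0731 + 0.5·0.2652²)·8.6045] / (0.2652·√8.6045)
   = [0.713162 + 0.931571] / 0.777923 = 2.114263
d₂ = d₁ − σ√T = 2.114263 − 0.777923 = 1.336341
risk-neutral PD = N(−d₂) = N(-1.336341) = 0.090719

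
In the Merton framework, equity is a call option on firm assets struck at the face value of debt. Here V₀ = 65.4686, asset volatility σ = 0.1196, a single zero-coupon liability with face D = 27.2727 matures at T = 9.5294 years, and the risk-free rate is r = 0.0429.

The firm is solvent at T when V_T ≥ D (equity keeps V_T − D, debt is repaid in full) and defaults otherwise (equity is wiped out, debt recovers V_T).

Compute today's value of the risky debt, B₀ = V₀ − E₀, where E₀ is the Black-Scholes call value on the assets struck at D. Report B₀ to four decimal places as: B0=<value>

d₁ = [ln(V₀/D) + (r + σ²/2)T] / (σ√T)
   = [ln(65.4686/27.2727) + (0.0429 + 0.5·0.1196²)·9.5294] / (0.1196·√9.5294)
   = [0.875684 + 0.476966] / 0.369202 = 3.663715
d₂ = d₁ − σ√T = 3.663715 − 0.369202 = 3.294513
N(d₁) = 0.999876,  N(d₂) = 0.999507,  e^(−rT) = 0.664440
E₀ = V₀·N(d₁) − D·e^(−rT)·N(d₂)
   = 65.4686·0.999876 − 27.2727·0.664440·0.999507 = 47.348333
B₀ = V₀ − E₀ = 65.4686 − 47.348333 = 18.120267

B0=18.1203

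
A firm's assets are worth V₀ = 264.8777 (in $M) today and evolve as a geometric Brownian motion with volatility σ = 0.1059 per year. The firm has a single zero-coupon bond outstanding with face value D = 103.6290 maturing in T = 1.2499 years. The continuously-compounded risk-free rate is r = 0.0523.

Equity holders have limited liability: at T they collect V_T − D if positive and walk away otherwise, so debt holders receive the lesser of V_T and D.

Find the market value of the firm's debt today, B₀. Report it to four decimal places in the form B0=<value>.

d₁ = [ln(V₀/D) + (r + σ²/2)T] / (σ√T)
   = [ln(264.8777/103.6290) + (0.0523 + 0.5·0.1059²)·1.2499] / (0.1059·√1.2499)
   = [0.938451 + 0.072378] / 0.118395 = 8.537767
d₂ = d₁ − σ√T = 8.537767 − 0.118395 = 8.419372
N(d₁) = 1.000000,  N(d₂) = 1.000000,  e^(−rT) = 0.936721
E₀ = V₀·N(d₁) − D·e^(−rT)·N(d₂)
   = 264.8777·1.000000 − 103.6290·0.936721·1.000000 = 167.806237
B₀ = V₀ − E₀ = 264.8777 − 167.806237 = 97.071463

B0=97.0715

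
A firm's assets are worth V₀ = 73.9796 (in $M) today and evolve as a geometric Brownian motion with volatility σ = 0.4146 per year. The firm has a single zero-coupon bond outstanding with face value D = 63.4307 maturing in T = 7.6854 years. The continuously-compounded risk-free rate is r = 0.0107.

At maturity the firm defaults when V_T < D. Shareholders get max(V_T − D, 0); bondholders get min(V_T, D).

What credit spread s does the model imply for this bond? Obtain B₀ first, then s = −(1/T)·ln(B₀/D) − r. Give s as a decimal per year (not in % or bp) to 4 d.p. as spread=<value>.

spread=0.0598

d₁ = [ln(V₀/D) + (r + σ²/2)T] / (σ√T)
   = [ln(73.9796/63.4307) + (0.0107 + 0.5·0.4146²)·7.6854] / (0.4146·√7.6854)
   = [0.153841 + 0.742768] / 1.149377 = 0.780083
d₂ = d₁ − σ√T = 0.780083 − 1.149377 = -0.369295
N(d₁) = 0.782329,  N(d₂) = 0.355954,  e^(−rT) = 0.921057
E₀ = V₀·N(d₁) − D·e^(−rT)·N(d₂)
   = 73.9796·0.782329 − 63.4307·0.921057·0.355954 = 37.080375
B₀ = V₀ − E₀ = 73.9796 − 37.080375 = 36.899225
spread = −(1/T)·ln(B₀/D) − r = −(1/7.6854)·ln(36.899225/63.4307) − 0.0107 = 0.05979177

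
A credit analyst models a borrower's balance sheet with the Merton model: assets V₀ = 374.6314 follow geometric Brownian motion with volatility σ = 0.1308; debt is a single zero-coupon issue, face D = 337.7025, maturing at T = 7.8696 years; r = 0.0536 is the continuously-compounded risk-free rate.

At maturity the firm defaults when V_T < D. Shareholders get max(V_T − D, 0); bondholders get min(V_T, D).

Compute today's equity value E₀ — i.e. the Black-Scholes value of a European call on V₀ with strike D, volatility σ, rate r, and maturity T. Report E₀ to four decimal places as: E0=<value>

d₁ = [ln(V₀/D) + (r + σ²/2)T] / (σ√T)
   = [ln(374.6314/337.7025) + (0.0536 + 0.5·0.1308²)·7.8696] / (0.1308·√7.8696)
   = [0.103777 + 0.489130] / 0.366931 = 1.615855
d₂ = d₁ − σ√T = 1.615855 − 0.366931 = 1.248924
N(d₁) = 0.946937,  N(d₂) = 0.894154,  e^(−rT) = 0.655858
E₀ = V₀·N(d₁) − D·e^(−rT)·N(d₂)
   = 374.6314·0.946937 − 337.7025·0.655858·0.894154 = 156.710802

E0=156.7108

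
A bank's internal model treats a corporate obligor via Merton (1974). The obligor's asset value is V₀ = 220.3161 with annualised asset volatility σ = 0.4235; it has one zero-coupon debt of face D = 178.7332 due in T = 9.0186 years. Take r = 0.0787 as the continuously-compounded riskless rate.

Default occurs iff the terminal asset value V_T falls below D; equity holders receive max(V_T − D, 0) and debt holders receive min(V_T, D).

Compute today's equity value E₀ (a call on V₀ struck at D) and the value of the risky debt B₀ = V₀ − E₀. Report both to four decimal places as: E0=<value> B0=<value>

E0=154.1322 B0=66.1839

d₁ = [ln(V₀/D) + (r + σ²/2)T] / (σ√T)
   = [ln(220.3161/178.7332) + (0.0787 + 0.5·0.4235²)·9.0186] / (0.4235·√9.0186)
   = [0.209169 + 1.518517] / 1.271812 = 1.358444
d₂ = d₁ − σ√T = 1.358444 − 1.271812 = 0.086632
N(d₁) = 0.912839,  N(d₂) = 0.534518,  e^(−rT) = 0.491760
E₀ = V₀·N(d₁) − D·e^(−rT)·N(d₂)
   = 220.3161·0.912839 − 178.7332·0.491760·0.534518 = 154.132173
B₀ = V₀ − E₀ = 220.3161 − 154.132173 = 66.183927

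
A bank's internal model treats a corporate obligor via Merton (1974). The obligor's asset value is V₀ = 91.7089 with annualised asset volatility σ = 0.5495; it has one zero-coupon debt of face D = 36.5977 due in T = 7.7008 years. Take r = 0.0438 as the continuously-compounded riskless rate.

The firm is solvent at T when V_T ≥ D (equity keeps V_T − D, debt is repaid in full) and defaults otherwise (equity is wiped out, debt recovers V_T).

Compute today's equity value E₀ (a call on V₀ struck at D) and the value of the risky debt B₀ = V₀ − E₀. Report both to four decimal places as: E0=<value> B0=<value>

E0=72.8430 B0=18.8659

d₁ = [ln(V₀/D) + (r + σ²/2)T] / (σ√T)
   = [ln(91.7089/36.5977) + (0.0438 + 0.5·0.5495²)·7.7008] / (0.5495·√7.7008)
   = [0.918634 + 1.499924] / 1.524880 = 1.586065
d₂ = d₁ − σ√T = 1.586065 − 1.524880 = 0.061185
N(d₁) = 0.943638,  N(d₂) = 0.524394,  e^(−rT) = 0.713698
E₀ = V₀·N(d₁) − D·e^(−rT)·N(d₂)
   = 91.7089·0.943638 − 36.5977·0.713698·0.524394 = 72.842952
B₀ = V₀ − E₀ = 91.7089 − 72.842952 = 18.865948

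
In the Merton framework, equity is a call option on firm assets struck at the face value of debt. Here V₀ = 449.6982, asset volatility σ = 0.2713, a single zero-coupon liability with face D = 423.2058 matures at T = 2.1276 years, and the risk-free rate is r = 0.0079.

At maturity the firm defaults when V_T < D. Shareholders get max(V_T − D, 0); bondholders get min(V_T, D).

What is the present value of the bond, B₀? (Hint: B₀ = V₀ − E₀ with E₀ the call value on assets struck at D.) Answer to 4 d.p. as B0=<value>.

B0=363.7405

d₁ = [ln(V₀/D) + (r + σ²/2)T] / (σ√T)
   = [ln(449.6982/423.2058) + (0.0079 + 0.5·0.2713²)·2.1276] / (0.2713·√2.1276)
   = [0.060718 + 0.095108] / 0.395726 = 0.393772
d₂ = d₁ − σ√T = 0.393772 − 0.395726 = -0.001955
N(d₁) = 0.653125,  N(d₂) = 0.499220,  e^(−rT) = 0.983332
E₀ = V₀·N(d₁) − D·e^(−rT)·N(d₂)
   = 449.6982·0.653125 − 423.2058·0.983332·0.499220 = 85.957718
B₀ = V₀ − E₀ = 449.6982 − 85.957718 = 363.740482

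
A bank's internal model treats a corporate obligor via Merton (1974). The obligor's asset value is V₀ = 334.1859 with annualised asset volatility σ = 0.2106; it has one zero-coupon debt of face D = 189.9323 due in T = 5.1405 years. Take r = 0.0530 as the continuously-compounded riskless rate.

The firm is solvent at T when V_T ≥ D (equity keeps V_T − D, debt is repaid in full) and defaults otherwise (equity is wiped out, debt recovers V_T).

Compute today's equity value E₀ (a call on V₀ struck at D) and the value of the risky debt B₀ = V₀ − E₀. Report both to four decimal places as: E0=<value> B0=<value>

E0=191.1953 B0=142.9906

d₁ = [ln(V₀/D) + (r + σ²/2)T] / (σ√T)
   = [ln(334.1859/189.9323) + (0.0530 + 0.5·0.2106²)·5.1405] / (0.2106·√5.1405)
   = [0.565030 + 0.386443] / 0.477486 = 1.992670
d₂ = d₁ − σ√T = 1.992670 − 0.477486 = 1.515183
N(d₁) = 0.976851,  N(d₂) = 0.935137,  e^(−rT) = 0.761514
E₀ = V₀·N(d₁) − D·e^(−rT)·N(d₂)
   = 334.1859·0.976851 − 189.9323·0.761514·0.935137 = 191.195289
B₀ = V₀ − E₀ = 334.1859 − 191.195289 = 142.990611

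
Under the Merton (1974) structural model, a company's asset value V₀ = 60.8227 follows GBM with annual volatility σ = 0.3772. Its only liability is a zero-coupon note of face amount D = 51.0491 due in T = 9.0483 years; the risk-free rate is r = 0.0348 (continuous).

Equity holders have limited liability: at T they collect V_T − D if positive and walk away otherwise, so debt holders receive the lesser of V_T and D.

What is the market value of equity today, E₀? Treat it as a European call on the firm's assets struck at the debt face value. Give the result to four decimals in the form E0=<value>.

E0=34.5383

d₁ = [ln(V₀/D) + (r + σ²/2)T] / (σ√T)
   = [ln(60.8227/51.0491) + (0.0348 + 0.5·0.3772²)·9.0483] / (0.3772·√9.0483)
   = [0.175175 + 0.958576] / 1.134632 = 0.999223
d₂ = d₁ − σ√T = 0.999223 − 1.134632 = -0.135409
N(d₁) = 0.841157,  N(d₂) = 0.446144,  e^(−rT) = 0.729876
E₀ = V₀·N(d₁) − D·e^(−rT)·N(d₂)
   = 60.8227·0.841157 − 51.0491·0.729876·0.446144 = 34.538311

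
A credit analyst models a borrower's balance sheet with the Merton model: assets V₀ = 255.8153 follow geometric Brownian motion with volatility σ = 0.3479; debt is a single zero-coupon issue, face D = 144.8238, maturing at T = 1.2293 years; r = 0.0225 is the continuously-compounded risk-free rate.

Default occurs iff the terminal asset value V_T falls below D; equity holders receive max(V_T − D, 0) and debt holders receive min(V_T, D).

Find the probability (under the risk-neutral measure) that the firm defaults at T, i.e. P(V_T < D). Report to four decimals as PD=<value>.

d₁ = [ln(V₀/D) + (r + σ²/2)T] / (σ√T)
   = [ln(255.8153/144.8238) + (0.0225 + 0.5·0.3479²)·1.2293] / (0.3479·√1.2293)
   = [0.568938 + 0.102053] / 0.385730 = 1.739535
d₂ = d₁ − σ√T = 1.739535 − 0.385730 = 1.353805
risk-neutral PD = N(−d₂) = N(-1.353805) = 0.087899

PD=0.0879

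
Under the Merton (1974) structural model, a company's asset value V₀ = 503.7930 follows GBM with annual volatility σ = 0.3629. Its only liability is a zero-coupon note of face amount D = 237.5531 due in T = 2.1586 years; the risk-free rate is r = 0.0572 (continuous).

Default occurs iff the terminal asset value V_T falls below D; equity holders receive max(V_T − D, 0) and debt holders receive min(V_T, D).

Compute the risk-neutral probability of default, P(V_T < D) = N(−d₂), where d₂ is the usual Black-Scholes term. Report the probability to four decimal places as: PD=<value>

d₁ = [ln(V₀/D) + (r + σ²/2)T] / (σ√T)
   = [ln(503.7930/237.5531) + (0.0572 + 0.5·0.3629²)·2.1586] / (0.3629·√2.1586)
   = [0.751774 + 0.265612] / 0.533179 = 1.908151
d₂ = d₁ − σ√T = 1.908151 − 0.533179 = 1.374972
risk-neutral PD = N(−d₂) = N(-1.374972) = 0.084570

PD=0.0846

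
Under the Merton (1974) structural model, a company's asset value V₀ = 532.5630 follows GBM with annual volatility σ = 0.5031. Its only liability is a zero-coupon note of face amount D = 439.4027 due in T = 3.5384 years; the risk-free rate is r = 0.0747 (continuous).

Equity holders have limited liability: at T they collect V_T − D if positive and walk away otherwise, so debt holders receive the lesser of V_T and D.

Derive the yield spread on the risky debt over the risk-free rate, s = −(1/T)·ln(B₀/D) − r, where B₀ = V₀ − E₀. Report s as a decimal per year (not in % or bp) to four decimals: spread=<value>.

d₁ = [ln(V₀/D) + (r + σ²/2)T] / (σ√T)
   = [ln(532.5630/439.4027) + (0.0747 + 0.5·0.5031²)·3.5384] / (0.5031·√3.5384)
   = [0.192285 + 0.712120] / 0.946363 = 0.955664
d₂ = d₁ − σ√T = 0.955664 − 0.946363 = 0.009301
N(d₁) = 0.830379,  N(d₂) = 0.503710,  e^(−rT) = 0.767729
E₀ = V₀·N(d₁) − D·e^(−rT)·N(d₂)
   = 532.5630·0.830379 − 439.4027·0.767729·0.503710 = 272.306328
B₀ = V₀ − E₀ = 532.5630 − 272.306328 = 260.256672
spread = −(1/T)·ln(B₀/D) − r = −(1/3.5384)·ln(260.256672/439.4027) − 0.0747 = 0.07331830

spread=0.0733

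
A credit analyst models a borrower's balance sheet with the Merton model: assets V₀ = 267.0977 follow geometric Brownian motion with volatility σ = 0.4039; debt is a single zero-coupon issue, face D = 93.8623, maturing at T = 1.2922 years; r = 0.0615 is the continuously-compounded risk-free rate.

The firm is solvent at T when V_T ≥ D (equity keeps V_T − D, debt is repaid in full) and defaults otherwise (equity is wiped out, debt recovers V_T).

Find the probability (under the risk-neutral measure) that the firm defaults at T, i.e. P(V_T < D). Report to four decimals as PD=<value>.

d₁ = [ln(V₀/D) + (r + σ²/2)T] / (σ√T)
   = [ln(267.0977/93.8623) + (0.0615 + 0.5·0.4039²)·1.2922] / (0.4039·√1.2922)
   = [1.045786 + 0.184872] / 0.459133 = 2.680393
d₂ = d₁ − σ√T = 2.680393 − 0.459133 = 2.221260
risk-neutral PD = N(−d₂) = N(-2.221260) = 0.013167

PD=0.0132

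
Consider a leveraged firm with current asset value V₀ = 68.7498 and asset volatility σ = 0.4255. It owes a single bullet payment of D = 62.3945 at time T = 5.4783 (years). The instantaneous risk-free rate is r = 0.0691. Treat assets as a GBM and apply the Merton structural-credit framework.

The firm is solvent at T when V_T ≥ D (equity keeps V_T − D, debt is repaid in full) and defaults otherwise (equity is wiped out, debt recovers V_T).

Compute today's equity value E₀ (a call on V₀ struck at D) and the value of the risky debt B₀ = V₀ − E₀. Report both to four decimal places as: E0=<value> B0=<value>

E0=36.4122 B0=32.3376

d₁ = [ln(V₀/D) + (r + σ²/2)T] / (σ√T)
   = [ln(68.7498/62.3945) + (0.0691 + 0.5·0.4255²)·5.4783] / (0.4255·√5.4783)
   = [0.096997 + 0.874474] / 0.995915 = 0.975455
d₂ = d₁ − σ√T = 0.975455 − 0.995915 = -0.020460
N(d₁) = 0.835333,  N(d₂) = 0.491838,  e^(−rT) = 0.684853
E₀ = V₀·N(d₁) − D·e^(−rT)·N(d₂)
   = 68.7498·0.835333 − 62.3945·0.684853·0.491838 = 36.412184
B₀ = V₀ − E₀ = 68.7498 − 36.412184 = 32.337616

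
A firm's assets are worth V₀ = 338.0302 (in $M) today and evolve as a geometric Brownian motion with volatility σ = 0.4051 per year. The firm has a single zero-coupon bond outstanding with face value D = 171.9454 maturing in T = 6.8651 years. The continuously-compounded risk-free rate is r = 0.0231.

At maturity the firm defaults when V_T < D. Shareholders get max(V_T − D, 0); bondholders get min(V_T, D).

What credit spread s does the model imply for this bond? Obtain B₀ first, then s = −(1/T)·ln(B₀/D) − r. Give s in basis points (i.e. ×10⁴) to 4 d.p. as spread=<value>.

d₁ = [ln(V₀/D) + (r + σ²/2)T] / (σ√T)
   = [ln(338.0302/171.9454) + (0.0231 + 0.5·0.4051²)·6.8651] / (0.4051·√6.8651)
   = [0.675958 + 0.721886] / 1.061416 = 1.316961
d₂ = d₁ − σ√T = 1.316961 − 1.061416 = 0.255545
N(d₁) = 0.906074,  N(d₂) = 0.600849,  e^(−rT) = 0.853351
E₀ = V₀·N(d₁) − D·e^(−rT)·N(d₂)
   = 338.0302·0.906074 − 171.9454·0.853351·0.600849 = 218.117961
B₀ = V₀ − E₀ = 338.0302 − 218.117961 = 119.912239
spread = −(1/T)·ln(B₀/D) − r = −(1/6.8651)·ln(119.912239/171.9454) − 0.0231 = 0.02939987
in basis points: 0.02939987 × 10⁴ = 293.9987 bp

spread=293.9987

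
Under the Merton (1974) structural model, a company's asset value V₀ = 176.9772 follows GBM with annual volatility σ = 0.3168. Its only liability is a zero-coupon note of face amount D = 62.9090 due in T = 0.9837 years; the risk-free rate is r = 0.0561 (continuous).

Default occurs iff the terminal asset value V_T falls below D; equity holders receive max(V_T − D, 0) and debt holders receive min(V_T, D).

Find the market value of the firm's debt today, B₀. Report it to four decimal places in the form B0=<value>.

d₁ = [ln(V₀/D) + (r + σ²/2)T] / (σ√T)
   = [ln(176.9772/62.9090) + (0.0561 + 0.5·0.3168²)·0.9837] / (0.3168·√0.9837)
   = [1.034332 + 0.104549] / 0.314207 = 3.624613
d₂ = d₁ − σ√T = 3.624613 − 0.314207 = 3.310405
N(d₁) = 0.999855,  N(d₂) = 0.999534,  e^(−rT) = 0.946310
E₀ = V₀·N(d₁) − D·e^(−rT)·N(d₂)
   = 176.9772·0.999855 − 62.9090·0.946310·0.999534 = 117.447936
B₀ = V₀ − E₀ = 176.9772 − 117.447936 = 59.529264

B0=59.5293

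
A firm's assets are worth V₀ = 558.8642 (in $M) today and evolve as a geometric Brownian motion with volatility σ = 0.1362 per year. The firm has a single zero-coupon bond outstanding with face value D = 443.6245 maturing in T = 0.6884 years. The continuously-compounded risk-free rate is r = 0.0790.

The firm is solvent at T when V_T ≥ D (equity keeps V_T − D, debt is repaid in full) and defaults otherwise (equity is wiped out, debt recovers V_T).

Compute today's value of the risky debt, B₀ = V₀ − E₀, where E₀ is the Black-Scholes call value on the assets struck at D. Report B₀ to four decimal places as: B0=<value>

d₁ = [ln(V₀/D) + (r + σ²/2)T] / (σ√T)
   = [ln(558.8642/443.6245) + (0.0790 + 0.5·0.1362²)·0.6884] / (0.1362·√0.6884)
   = [0.230928 + 0.060769] / 0.113005 = 2.581273
d₂ = d₁ − σ√T = 2.581273 − 0.113005 = 2.468268
N(d₁) = 0.995078,  N(d₂) = 0.993212,  e^(−rT) = 0.947069
E₀ = V₀·N(d₁) − D·e^(−rT)·N(d₂)
   = 558.8642·0.995078 − 443.6245·0.947069·0.993212 = 138.822777
B₀ = V₀ − E₀ = 558.8642 − 138.822777 = 420.041423

B0=420.0414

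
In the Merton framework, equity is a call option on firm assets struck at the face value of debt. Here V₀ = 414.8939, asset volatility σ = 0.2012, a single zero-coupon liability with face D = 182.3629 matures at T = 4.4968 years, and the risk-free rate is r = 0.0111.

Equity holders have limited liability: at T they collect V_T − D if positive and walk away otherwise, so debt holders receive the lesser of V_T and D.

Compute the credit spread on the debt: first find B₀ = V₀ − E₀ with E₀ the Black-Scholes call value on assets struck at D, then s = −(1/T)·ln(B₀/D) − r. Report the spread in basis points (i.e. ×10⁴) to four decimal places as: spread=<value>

spread=10.9038

d₁ = [ln(V₀/D) + (r + σ²/2)T] / (σ√T)
   = [ln(414.8939/182.3629) + (0.0111 + 0.5·0.2012²)·4.4968] / (0.2012·√4.4968)
   = [0.822024 + 0.140933] / 0.426658 = 2.256977
d₂ = d₁ − σ√T = 2.256977 − 0.426658 = 1.830319
N(d₁) = 0.987995,  N(d₂) = 0.966399,  e^(−rT) = 0.951311
E₀ = V₀·N(d₁) − D·e^(−rT)·N(d₂)
   = 414.8939·0.987995 − 182.3629·0.951311·0.966399 = 242.258657
B₀ = V₀ − E₀ = 414.8939 − 242.258657 = 172.635243
spread = −(1/T)·ln(B₀/D) − r = −(1/4.4968)·ln(172.635243/182.3629) − 0.0111 = 0.00109038
in basis points: 0.00109038 × 10⁴ = 10.9038 bp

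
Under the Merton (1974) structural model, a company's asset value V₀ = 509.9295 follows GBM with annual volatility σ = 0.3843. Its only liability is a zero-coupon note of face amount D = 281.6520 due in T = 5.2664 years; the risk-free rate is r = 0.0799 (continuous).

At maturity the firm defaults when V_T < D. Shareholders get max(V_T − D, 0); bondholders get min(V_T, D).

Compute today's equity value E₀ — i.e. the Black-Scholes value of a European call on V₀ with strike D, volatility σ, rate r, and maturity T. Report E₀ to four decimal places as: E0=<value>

d₁ = [ln(V₀/D) + (r + σ²/2)T] / (σ√T)
   = [ln(509.9295/281.6520) + (0.0799 + 0.5·0.3843²)·5.2664] / (0.3843·√5.2664)
   = [0.593600 + 0.809673] / 0.881916 = 1.591164
d₂ = d₁ − σ√T = 1.591164 − 0.881916 = 0.709248
N(d₁) = 0.944214,  N(d₂) = 0.760915,  e^(−rT) = 0.656531
E₀ = V₀·N(d₁) − D·e^(−rT)·N(d₂)
   = 509.9295·0.944214 − 281.6520·0.656531·0.760915 = 340.779185

E0=340.7792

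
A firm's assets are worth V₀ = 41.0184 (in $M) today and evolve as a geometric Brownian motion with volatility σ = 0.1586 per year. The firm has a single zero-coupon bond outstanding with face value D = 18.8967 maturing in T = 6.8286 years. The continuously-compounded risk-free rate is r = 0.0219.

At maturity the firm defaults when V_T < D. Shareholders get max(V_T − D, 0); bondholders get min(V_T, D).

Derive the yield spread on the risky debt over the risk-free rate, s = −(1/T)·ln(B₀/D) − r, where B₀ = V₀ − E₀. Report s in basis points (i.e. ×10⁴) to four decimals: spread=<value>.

d₁ = [ln(V₀/D) + (r + σ²/2)T] / (σ√T)
   = [ln(41.0184/18.8967) + (0.0219 + 0.5·0.1586²)·6.8286] / (0.1586·√6.8286)
   = [0.775033 + 0.235430] / 0.414447 = 2.438099
d₂ = d₁ − σ√T = 2.438099 − 0.414447 = 2.023652
N(d₁) = 0.992618,  N(d₂) = 0.978497,  e^(−rT) = 0.861099
E₀ = V₀·N(d₁) − D·e^(−rT)·N(d₂)
   = 41.0184·0.992618 − 18.8967·0.861099·0.978497 = 24.793561
B₀ = V₀ − E₀ = 41.0184 − 24.793561 = 16.224839
spread = −(1/T)·ln(B₀/D) − r = −(1/6.8286)·ln(16.224839/18.8967) − 0.0219 = 0.00042434
in basis points: 0.00042434 × 10⁴ = 4.2434 bp

spread=4.2434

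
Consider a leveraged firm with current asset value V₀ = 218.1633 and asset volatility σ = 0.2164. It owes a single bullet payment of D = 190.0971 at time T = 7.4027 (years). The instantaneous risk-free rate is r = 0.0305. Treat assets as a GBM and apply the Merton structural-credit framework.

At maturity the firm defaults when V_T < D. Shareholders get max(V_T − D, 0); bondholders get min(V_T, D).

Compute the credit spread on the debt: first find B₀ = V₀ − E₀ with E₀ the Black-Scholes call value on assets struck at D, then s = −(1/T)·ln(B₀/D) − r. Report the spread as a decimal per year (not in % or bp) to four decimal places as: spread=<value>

d₁ = [ln(V₀/D) + (r + σ²/2)T] / (σ√T)
   = [ln(218.1633/190.0971) + (0.0305 + 0.5·0.2164²)·7.4027] / (0.2164·√7.4027)
   = [0.137709 + 0.399113] / 0.588779 = 0.911754
d₂ = d₁ − σ√T = 0.911754 − 0.588779 = 0.322975
N(d₁) = 0.819051,  N(d₂) = 0.626643,  e^(−rT) = 0.797892
E₀ = V₀·N(d₁) − D·e^(−rT)·N(d₂)
   = 218.1633·0.819051 − 190.0971·0.797892·0.626643 = 83.639587
B₀ = V₀ − E₀ = 218.1633 − 83.639587 = 134.523713
spread = −(1/T)·ln(B₀/D) − r = −(1/7.4027)·ln(134.523713/190.0971) − 0.0305 = 0.01621194

spread=0.0162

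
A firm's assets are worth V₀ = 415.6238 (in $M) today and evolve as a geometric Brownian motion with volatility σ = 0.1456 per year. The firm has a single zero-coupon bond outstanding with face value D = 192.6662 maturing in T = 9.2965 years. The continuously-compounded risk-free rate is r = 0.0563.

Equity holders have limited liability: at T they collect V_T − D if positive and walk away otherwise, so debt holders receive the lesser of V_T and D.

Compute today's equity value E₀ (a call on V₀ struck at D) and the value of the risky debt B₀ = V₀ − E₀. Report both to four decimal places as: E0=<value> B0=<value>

E0=301.5172 B0=114.1066

d₁ = [ln(V₀/D) + (r + σ²/2)T] / (σ√T)
   = [ln(415.6238/192.6662) + (0.0563 + 0.5·0.1456²)·9.2965] / (0.1456·√9.2965)
   = [0.768821 + 0.621933] / 0.443937 = 3.132776
d₂ = d₁ − σ√T = 3.132776 − 0.443937 = 2.688839
N(d₁) = 0.999134,  N(d₂) = 0.996415,  e^(−rT) = 0.592507
E₀ = V₀·N(d₁) − D·e^(−rT)·N(d₂)
   = 415.6238·0.999134 − 192.6662·0.592507·0.996415 = 301.517173
B₀ = V₀ − E₀ = 415.6238 − 301.517173 = 114.106627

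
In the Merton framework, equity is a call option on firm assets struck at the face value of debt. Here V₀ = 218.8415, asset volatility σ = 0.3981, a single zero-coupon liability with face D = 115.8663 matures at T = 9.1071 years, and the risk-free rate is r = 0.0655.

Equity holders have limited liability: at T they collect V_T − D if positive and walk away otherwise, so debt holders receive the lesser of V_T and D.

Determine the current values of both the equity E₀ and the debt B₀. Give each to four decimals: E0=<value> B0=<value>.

E0=165.0687 B0=53.7728

d₁ = [ln(V₀/D) + (r + σ²/2)T] / (σ√T)
   = [ln(218.8415/115.8663) + (0.0655 + 0.5·0.3981²)·9.1071] / (0.3981·√9.1071)
   = [0.635911 + 1.318178] / 1.201385 = 1.626530
d₂ = d₁ − σ√T = 1.626530 − 1.201385 = 0.425145
N(d₁) = 0.948082,  N(d₂) = 0.664634,  e^(−rT) = 0.550728
E₀ = V₀·N(d₁) − D·e^(−rT)·N(d₂)
   = 218.8415·0.948082 − 115.8663·0.550728·0.664634 = 165.068748
B₀ = V₀ − E₀ = 218.8415 − 165.068748 = 53.772752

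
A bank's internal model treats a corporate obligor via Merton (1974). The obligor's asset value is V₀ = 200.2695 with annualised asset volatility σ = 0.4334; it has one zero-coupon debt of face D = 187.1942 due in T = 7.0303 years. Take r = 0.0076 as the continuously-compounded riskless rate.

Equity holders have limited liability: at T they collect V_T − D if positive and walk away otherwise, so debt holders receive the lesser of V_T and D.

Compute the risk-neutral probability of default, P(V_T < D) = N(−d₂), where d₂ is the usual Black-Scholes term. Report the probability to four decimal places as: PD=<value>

d₁ = [ln(V₀/D) + (r + σ²/2)T] / (σ√T)
   = [ln(200.2695/187.1942) + (0.0076 + 0.5·0.4334²)·7.0303] / (0.4334·√7.0303)
   = [0.067517 + 0.713700] / 1.149148 = 0.679824
d₂ = d₁ − σ√T = 0.679824 − 1.149148 = -0.469324
risk-neutral PD = N(−d₂) = N(0.469324) = 0.680581

PD=0.6806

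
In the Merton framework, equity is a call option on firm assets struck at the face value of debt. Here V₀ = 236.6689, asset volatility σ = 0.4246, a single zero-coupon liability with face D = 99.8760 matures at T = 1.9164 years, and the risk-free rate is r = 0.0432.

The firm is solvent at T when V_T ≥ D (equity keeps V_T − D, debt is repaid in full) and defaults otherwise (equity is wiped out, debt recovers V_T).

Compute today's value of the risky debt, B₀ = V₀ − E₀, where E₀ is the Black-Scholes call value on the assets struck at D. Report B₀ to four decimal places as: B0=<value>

d₁ = [ln(V₀/D) + (r + σ²/2)T] / (σ√T)
   = [ln(236.6689/99.8760) + (0.0432 + 0.5·0.4246²)·1.9164] / (0.4246·√1.9164)
   = [0.862733 + 0.255538] / 0.587791 = 1.902496
d₂ = d₁ − σ√T = 1.902496 − 0.587791 = 1.314705
N(d₁) = 0.971447,  N(d₂) = 0.905695,  e^(−rT) = 0.920546
E₀ = V₀·N(d₁) − D·e^(−rT)·N(d₂)
   = 236.6689·0.971447 − 99.8760·0.920546·0.905695 = 146.641219
B₀ = V₀ − E₀ = 236.6689 − 146.641219 = 90.027681

B0=90.0277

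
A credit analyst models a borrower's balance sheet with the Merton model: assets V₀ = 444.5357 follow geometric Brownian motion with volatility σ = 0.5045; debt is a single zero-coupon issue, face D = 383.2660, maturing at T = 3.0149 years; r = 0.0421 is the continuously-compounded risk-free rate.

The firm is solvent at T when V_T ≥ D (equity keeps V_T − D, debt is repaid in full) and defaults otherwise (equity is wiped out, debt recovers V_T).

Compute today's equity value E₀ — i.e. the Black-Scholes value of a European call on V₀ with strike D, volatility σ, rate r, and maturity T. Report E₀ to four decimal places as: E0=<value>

E0=191.9246

d₁ = [ln(V₀/D) + (r + σ²/2)T] / (σ√T)
   = [ln(444.5357/383.2660) + (0.0421 + 0.5·0.5045²)·3.0149] / (0.5045·√3.0149)
   = [0.148301 + 0.510604] / 0.875987 = 0.752186
d₂ = d₁ − σ√T = 0.752186 − 0.875987 = -0.123801
N(d₁) = 0.774030,  N(d₂) = 0.450736,  e^(−rT) = 0.880798
E₀ = V₀·N(d₁) − D·e^(−rT)·N(d₂)
   = 444.5357·0.774030 − 383.2660·0.880798·0.450736 = 191.924616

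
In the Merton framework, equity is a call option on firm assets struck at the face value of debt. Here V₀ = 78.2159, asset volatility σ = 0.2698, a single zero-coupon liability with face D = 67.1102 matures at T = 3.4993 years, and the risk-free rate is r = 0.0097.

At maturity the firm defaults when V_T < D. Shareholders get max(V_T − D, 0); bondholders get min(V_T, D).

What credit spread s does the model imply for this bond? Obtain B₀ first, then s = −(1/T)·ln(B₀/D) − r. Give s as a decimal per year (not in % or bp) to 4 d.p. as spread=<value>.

d₁ = [ln(V₀/D) + (r + σ²/2)T] / (σ√T)
   = [ln(78.2159/67.1102) + (0.0097 + 0.5·0.2698²)·3.4993] / (0.2698·√3.4993)
   = [0.153137 + 0.161304] / 0.504699 = 0.623026
d₂ = d₁ − σ√T = 0.623026 − 0.504699 = 0.118327
N(d₁) = 0.733366,  N(d₂) = 0.547096,  e^(−rT) = 0.966626
E₀ = V₀·N(d₁) − D·e^(−rT)·N(d₂)
   = 78.2159·0.733366 − 67.1102·0.966626·0.547096 = 21.870539
B₀ = V₀ − E₀ = 78.2159 − 21.870539 = 56.345361
spread = −(1/T)·ln(B₀/D) − r = −(1/3.4993)·ln(56.345361/67.1102) − 0.0097 = 0.04026317

spread=0.0403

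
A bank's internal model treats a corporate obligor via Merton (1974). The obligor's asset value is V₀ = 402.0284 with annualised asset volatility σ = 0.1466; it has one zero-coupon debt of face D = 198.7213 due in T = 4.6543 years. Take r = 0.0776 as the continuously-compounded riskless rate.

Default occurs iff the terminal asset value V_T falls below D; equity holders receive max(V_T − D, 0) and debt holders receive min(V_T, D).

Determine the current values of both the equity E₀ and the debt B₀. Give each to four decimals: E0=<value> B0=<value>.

d₁ = [ln(V₀/D) + (r + σ²/2)T] / (σ√T)
   = [ln(402.0284/198.7213) + (0.0776 + 0.5·0.1466²)·4.6543] / (0.1466·√4.6543)
   = [0.704619 + 0.411188] / 0.316272 = 3.527995
d₂ = d₁ − σ√T = 3.527995 − 0.316272 = 3.211723
N(d₁) = 0.999791,  N(d₂) = 0.999340,  e^(−rT) = 0.696858
E₀ = V₀·N(d₁) − D·e^(−rT)·N(d₂)
   = 402.0284·0.999791 − 198.7213·0.696858·0.999340 = 263.555069
B₀ = V₀ − E₀ = 402.0284 − 263.555069 = 138.473331

E0=263.5551 B0=138.4733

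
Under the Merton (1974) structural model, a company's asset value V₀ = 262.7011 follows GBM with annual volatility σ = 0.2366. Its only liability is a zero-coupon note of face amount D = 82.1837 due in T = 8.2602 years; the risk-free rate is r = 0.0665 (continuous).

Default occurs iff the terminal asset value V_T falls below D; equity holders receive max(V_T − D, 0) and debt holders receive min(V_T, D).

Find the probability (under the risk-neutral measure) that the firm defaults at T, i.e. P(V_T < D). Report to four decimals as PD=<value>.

d₁ = [ln(V₀/D) + (r + σ²/2)T] / (σ√T)
   = [ln(262.7011/82.1837) + (0.0665 + 0.5·0.2366²)·8.2602] / (0.2366·√8.2602)
   = [1.162060 + 0.780504] / 0.680002 = 2.856705
d₂ = d₁ − σ√T = 2.856705 − 0.680002 = 2.176703
risk-neutral PD = N(−d₂) = N(-2.176703) = 0.014751

PD=0.0148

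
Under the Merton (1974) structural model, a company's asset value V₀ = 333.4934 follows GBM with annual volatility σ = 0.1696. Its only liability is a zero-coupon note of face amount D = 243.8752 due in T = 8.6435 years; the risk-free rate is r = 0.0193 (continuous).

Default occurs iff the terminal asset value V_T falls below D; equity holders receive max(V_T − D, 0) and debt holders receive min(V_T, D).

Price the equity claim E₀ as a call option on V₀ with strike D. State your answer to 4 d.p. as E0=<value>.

d₁ = [ln(V₀/D) + (r + σ²/2)T] / (σ√T)
   = [ln(333.4934/243.8752) + (0.0193 + 0.5·0.1696²)·8.6435] / (0.1696·√8.6435)
   = [0.312966 + 0.291131] / 0.498621 = 1.211536
d₂ = d₁ − σ√T = 1.211536 − 0.498621 = 0.712915
N(d₁) = 0.887155,  N(d₂) = 0.762051,  e^(−rT) = 0.846352
E₀ = V₀·N(d₁) − D·e^(−rT)·N(d₂)
   = 333.4934·0.887155 − 243.8752·0.846352·0.762051 = 138.569739

E0=138.5697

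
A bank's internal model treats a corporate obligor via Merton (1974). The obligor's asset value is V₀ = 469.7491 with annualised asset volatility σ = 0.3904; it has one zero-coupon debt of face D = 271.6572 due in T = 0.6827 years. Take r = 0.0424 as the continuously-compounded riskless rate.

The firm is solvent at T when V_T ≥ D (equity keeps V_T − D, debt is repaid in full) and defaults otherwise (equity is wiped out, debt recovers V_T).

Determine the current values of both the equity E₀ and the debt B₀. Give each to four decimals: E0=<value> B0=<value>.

E0=207.4991 B0=262.2500

d₁ = [ln(V₀/D) + (r + σ²/2)T] / (σ√T)
   = [ln(469.7491/271.6572) + (0.0424 + 0.5·0.3904²)·0.6827] / (0.3904·√0.6827)
   = [0.547658 + 0.080972] / 0.322571 = 1.948814
d₂ = d₁ − σ√T = 1.948814 − 0.322571 = 1.626244
N(d₁) = 0.974341,  N(d₂) = 0.948051,  e^(−rT) = 0.971468
E₀ = V₀·N(d₁) − D·e^(−rT)·N(d₂)
   = 469.7491·0.974341 − 271.6572·0.971468·0.948051 = 207.499150
B₀ = V₀ − E₀ = 469.7491 − 207.499150 = 262.249950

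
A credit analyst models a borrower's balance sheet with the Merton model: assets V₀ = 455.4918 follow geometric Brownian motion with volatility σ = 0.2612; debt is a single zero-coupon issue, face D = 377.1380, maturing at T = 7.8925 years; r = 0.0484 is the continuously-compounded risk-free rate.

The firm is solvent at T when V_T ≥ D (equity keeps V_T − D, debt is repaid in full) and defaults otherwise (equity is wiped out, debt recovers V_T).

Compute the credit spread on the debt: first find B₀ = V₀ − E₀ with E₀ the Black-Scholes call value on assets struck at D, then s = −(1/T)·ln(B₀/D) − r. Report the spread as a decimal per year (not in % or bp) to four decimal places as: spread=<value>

d₁ = [ln(V₀/D) + (r + σ²/2)T] / (σ√T)
   = [ln(455.4918/377.1380) + (0.0484 + 0.5·0.2612²)·7.8925] / (0.2612·√7.8925)
   = [0.188767 + 0.651232] / 0.733805 = 1.144716
d₂ = d₁ − σ√T = 1.144716 − 0.733805 = 0.410912
N(d₁) = 0.873837,  N(d₂) = 0.659431,  e^(−rT) = 0.682497
E₀ = V₀·N(d₁) − D·e^(−rT)·N(d₂)
   = 455.4918·0.873837 − 377.1380·0.682497·0.659431 = 228.290711
B₀ = V₀ − E₀ = 455.4918 − 228.290711 = 227.201089
spread = −(1/T)·ln(B₀/D) − r = −(1/7.8925)·ln(227.201089/377.1380) − 0.0484 = 0.01580978

spread=0.0158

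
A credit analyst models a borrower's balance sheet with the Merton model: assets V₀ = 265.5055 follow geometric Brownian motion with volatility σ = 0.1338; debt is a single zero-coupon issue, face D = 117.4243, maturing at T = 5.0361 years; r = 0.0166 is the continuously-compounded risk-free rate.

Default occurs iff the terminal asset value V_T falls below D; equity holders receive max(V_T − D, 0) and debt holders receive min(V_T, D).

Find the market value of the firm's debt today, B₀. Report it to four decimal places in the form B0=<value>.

B0=107.9873

d₁ = [ln(V₀/D) + (r + σ²/2)T] / (σ√T)
   = [ln(265.5055/117.4243) + (0.0166 + 0.5·0.1338²)·5.0361] / (0.1338·√5.0361)
   = [0.815842 + 0.128678] / 0.300264 = 3.145632
d₂ = d₁ − σ√T = 3.145632 − 0.300264 = 2.845368
N(d₁) = 0.999171,  N(d₂) = 0.997782,  e^(−rT) = 0.919800
E₀ = V₀·N(d₁) − D·e^(−rT)·N(d₂)
   = 265.5055·0.999171 − 117.4243·0.919800·0.997782 = 157.518205
B₀ = V₀ − E₀ = 265.5055 − 157.518205 = 107.987295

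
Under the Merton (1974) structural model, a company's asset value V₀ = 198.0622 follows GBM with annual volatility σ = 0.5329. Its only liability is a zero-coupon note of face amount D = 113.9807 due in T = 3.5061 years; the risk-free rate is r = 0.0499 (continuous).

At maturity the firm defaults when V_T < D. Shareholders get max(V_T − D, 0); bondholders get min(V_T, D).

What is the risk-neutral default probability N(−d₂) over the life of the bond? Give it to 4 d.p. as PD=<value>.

PD=0.4090

d₁ = [ln(V₀/D) + (r + σ²/2)T] / (σ√T)
   = [ln(198.0622/113.9807) + (0.0499 + 0.5·0.5329²)·3.5061] / (0.5329·√3.5061)
   = [0.552552 + 0.672790] / 0.997833 = 1.228003
d₂ = d₁ − σ√T = 1.228003 − 0.997833 = 0.230170
risk-neutral PD = N(−d₂) = N(-0.230170) = 0.408980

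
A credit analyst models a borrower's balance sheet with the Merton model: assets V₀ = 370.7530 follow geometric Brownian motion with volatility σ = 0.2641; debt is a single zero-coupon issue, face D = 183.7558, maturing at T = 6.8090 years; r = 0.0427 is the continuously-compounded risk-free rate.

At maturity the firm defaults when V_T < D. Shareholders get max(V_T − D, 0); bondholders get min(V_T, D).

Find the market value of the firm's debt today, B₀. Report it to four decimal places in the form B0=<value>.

d₁ = [ln(V₀/D) + (r + σ²/2)T] / (σ√T)
   = [ln(370.7530/183.7558) + (0.0427 + 0.5·0.2641²)·6.8090] / (0.2641·√6.8090)
   = [0.701928 + 0.528204] / 0.689144 = 1.785015
d₂ = d₁ − σ√T = 1.785015 − 0.689144 = 1.095871
N(d₁) = 0.962871,  N(d₂) = 0.863432,  e^(−rT) = 0.747707
E₀ = V₀·N(d₁) − D·e^(−rT)·N(d₂)
   = 370.7530·0.962871 − 183.7558·0.747707·0.863432 = 238.355455
B₀ = V₀ − E₀ = 370.7530 − 238.355455 = 132.397545

B0=132.3975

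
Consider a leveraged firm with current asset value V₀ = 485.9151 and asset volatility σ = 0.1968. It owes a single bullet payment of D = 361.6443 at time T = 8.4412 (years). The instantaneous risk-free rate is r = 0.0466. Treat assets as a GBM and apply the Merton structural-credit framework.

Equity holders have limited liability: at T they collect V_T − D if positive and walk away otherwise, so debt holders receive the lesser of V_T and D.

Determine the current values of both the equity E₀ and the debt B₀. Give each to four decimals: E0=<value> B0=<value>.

E0=252.5291 B0=233.3860

d₁ = [ln(V₀/D) + (r + σ²/2)T] / (σ√T)
   = [ln(485.9151/361.6443) + (0.0466 + 0.5·0.1968²)·8.4412] / (0.1968·√8.4412)
   = [0.295373 + 0.556825] / 0.571778 = 1.490435
d₂ = d₁ − σ√T = 1.490435 − 0.571778 = 0.918658
N(d₁) = 0.931945,  N(d₂) = 0.820863,  e^(−rT) = 0.674786
E₀ = V₀·N(d₁) − D·e^(−rT)·N(d₂)
   = 485.9151·0.931945 − 361.6443·0.674786·0.820863 = 252.529065
B₀ = V₀ − E₀ = 485.9151 − 252.529065 = 233.386035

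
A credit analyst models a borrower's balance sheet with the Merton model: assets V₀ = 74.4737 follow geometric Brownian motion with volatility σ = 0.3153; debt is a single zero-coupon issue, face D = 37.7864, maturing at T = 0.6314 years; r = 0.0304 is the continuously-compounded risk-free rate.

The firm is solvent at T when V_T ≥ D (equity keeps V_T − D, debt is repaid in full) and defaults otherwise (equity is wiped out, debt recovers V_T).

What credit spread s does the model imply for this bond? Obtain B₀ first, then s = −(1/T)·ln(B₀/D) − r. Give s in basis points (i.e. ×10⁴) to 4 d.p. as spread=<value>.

spread=4.4756

d₁ = [ln(V₀/D) + (r + σ²/2)T] / (σ√T)
   = [ln(74.4737/37.7864) + (0.0304 + 0.5·0.3153²)·0.6314] / (0.3153·√0.6314)
   = [0.678497 + 0.050580] / 0.250540 = 2.910025
d₂ = d₁ − σ√T = 2.910025 − 0.250540 = 2.659486
N(d₁) = 0.998193,  N(d₂) = 0.996087,  e^(−rT) = 0.980988
E₀ = V₀·N(d₁) − D·e^(−rT)·N(d₂)
   = 74.4737·0.998193 − 37.7864·0.980988·0.996087 = 37.416150
B₀ = V₀ − E₀ = 74.4737 − 37.416150 = 37.057550
spread = −(1/T)·ln(B₀/D) − r = −(1/0.6314)·ln(37.057550/37.7864) − 0.0304 = 0.00044756
in basis points: 0.00044756 × 10⁴ = 4.4756 bp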